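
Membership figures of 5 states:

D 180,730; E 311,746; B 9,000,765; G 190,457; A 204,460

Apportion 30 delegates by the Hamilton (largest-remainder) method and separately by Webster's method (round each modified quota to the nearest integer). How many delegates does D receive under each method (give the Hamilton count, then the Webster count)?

0 and 1

Hamilton: D 0, E 1, B 27, G 1, A 1.
Webster: D 1, E 1, B 26, G 1, A 1.
D gets 0 under Hamilton and 1 under Webster.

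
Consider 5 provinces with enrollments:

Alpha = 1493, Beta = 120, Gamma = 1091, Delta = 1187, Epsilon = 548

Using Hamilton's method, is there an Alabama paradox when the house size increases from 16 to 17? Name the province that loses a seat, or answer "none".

Beta

At 16 seats: Alpha 5, Beta 1, Gamma 4, Delta 4, Epsilon 2.
At 17 seats: Alpha 6, Beta 0, Gamma 4, Delta 5, Epsilon 2.
Beta drops from 1 to 0.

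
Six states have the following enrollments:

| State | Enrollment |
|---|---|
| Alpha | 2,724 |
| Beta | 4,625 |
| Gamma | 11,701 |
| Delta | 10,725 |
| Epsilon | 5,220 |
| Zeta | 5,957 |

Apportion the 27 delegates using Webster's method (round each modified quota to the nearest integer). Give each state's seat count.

Alpha 2; Beta 3; Gamma 8; Delta 7; Epsilon 3; Zeta 4

Standard divisor 40952/27 ≈ 1516.741; standard quotas: Alpha 1.796, Beta 3.049, Gamma 7.715, Delta 7.071, Epsilon 3.442, Zeta 3.928.
Rounding to the nearest integer gives Alpha 2, Beta 3, Gamma 8, Delta 7, Epsilon 3, Zeta 4 — total 27, matching the house size, so no adjustment is needed.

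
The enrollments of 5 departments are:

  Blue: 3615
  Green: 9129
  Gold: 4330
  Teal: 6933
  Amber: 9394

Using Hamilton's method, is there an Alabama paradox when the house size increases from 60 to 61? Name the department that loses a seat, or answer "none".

Blue

At 60 seats: Blue 7, Green 16, Gold 8, Teal 12, Amber 17.
At 61 seats: Blue 6, Green 17, Gold 8, Teal 13, Amber 17.
Blue drops from 7 to 6.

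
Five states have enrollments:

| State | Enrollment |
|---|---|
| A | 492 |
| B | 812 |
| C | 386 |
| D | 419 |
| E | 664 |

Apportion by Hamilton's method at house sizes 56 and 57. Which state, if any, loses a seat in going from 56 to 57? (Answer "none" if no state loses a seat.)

At 56 seats: A 10, B 16, C 8, D 9, E 13.
At 57 seats: A 10, B 17, C 8, D 8, E 14.
D drops from 9 to 8.

D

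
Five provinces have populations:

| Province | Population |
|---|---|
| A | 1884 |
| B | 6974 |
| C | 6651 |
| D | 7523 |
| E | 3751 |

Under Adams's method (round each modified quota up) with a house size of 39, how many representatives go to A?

3

Standard divisor 26783/39 ≈ 686.744; standard quotas: A 2.743, B 10.155, C 9.685, D 10.955, E 5.462.
Rounding up gives 3, 11, 10, 11, 6 = 41 seats, so the divisor must be adjusted.
With modified divisor 745: modified quotas A 2.529, B 9.361, C 8.928, D 10.098, E 5.035.
Rounding up: A 3, B 10, C 9, D 11, E 6 (total 39).
A receives 3.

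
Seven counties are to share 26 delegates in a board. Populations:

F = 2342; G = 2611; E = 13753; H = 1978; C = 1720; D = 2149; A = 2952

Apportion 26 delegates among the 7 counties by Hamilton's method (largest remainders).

F 2, G 2, E 13, H 2, C 2, D 2, A 3

Standard divisor: 27505 ÷ 26 ≈ 1057.885.
Standard quotas: F 2.2139, G 2.4681, E 13.0005, H 1.8698, C 1.6259, D 2.0314, A 2.7905.
Lower quotas: F 2, G 2, E 13, H 1, C 1, D 2, A 2 (sum 23, leaving 3 seats).
Remainders in descending order: H 0.8698, A 0.7905, C 0.6259, G 0.4681, F 0.2139, D 0.0314, E 0.0005.
The surplus seats go to H, A, C.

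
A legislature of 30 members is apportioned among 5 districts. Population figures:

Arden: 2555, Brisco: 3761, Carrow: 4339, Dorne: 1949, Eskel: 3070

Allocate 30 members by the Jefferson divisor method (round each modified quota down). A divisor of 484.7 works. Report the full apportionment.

Arden=5; Brisco=7; Carrow=8; Dorne=4; Eskel=6

With modified divisor 484.7: modified quotas Arden 5.271, Brisco 7.759, Carrow 8.952, Dorne 4.021, Eskel 6.334.
Rounding down: Arden 5, Brisco 7, Carrow 8, Dorne 4, Eskel 6 (total 30).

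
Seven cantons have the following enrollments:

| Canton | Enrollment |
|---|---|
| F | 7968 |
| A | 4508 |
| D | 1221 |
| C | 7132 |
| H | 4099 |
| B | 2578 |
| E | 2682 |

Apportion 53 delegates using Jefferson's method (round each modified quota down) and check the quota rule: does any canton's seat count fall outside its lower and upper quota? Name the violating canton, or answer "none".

none

Standard quotas: F 13.989, A 7.915, D 2.144, C 12.521, H 7.196, B 4.526, E 4.709.
Jefferson allocation: F 14, A 8, D 2, C 13, H 7, B 4, E 5.
Every allocation lies between the lower and upper quota.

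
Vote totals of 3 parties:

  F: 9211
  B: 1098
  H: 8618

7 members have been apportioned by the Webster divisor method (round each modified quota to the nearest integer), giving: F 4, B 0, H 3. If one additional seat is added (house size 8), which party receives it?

Priority for the next seat is population ÷ (current seats + 0.5).
Priorities: F 2046.889, B 2196.000, H 2462.286.
Highest priority: H.

H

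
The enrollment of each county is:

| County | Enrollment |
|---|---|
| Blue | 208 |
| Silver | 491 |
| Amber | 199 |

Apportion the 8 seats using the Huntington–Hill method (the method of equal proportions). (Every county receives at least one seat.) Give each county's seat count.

With divisor 125: modified quotas Blue 1.664, Silver 3.928, Amber 1.592.
Geometric-mean thresholds: Blue √(1·2)=1.414, Silver √(3·4)=3.464, Amber √(1·2)=1.414.
Each quota rounded against its threshold gives Blue 2, Silver 4, Amber 2 (total 8).

Blue: 2, Silver: 4, Amber: 2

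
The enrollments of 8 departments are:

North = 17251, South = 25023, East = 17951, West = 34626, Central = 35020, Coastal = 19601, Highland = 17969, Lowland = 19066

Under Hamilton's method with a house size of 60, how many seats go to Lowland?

The standard divisor is 186507/60 ≈ 3108.45.
Standard quotas: North 5.5497, South 8.0500, East 5.7749, West 11.1393, Central 11.2661, Coastal 6.3057, Highland 5.7807, Lowland 6.1336.
Lower quotas: North 5, South 8, East 5, West 11, Central 11, Coastal 6, Highland 5, Lowland 6 (sum 57, leaving 3 seats).
Remainders in descending order: Highland 0.7807, East 0.7749, North 0.5497, Coastal 0.3057, Central 0.2661, West 0.1393, Lowland 0.1336, South 0.0500.
The surplus seats go to Highland, East, North.
Lowland receives 6.

6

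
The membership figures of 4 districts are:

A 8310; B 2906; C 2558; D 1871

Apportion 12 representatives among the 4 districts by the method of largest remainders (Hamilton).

Total 15645; standard divisor 15645/12 ≈ 1303.75.
Standard quotas: A 6.3739, B 2.2290, C 1.9620, D 1.4351.
Lower quotas: A 6, B 2, C 1, D 1 (sum 10, leaving 2 seats).
Remainders in descending order: C 0.9620, D 0.4351, A 0.3739, B 0.2290.
Largest remainders: C, D receive the extra seats.

A 6, B 2, C 2, D 2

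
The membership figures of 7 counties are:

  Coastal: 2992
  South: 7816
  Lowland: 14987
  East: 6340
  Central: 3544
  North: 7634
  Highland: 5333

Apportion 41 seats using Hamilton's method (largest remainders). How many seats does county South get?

Total 48646; standard divisor 48646/41 ≈ 1186.488.
Standard quotas: Coastal 2.5217, South 6.5875, Lowland 12.6314, East 5.3435, Central 2.9870, North 6.4341, Highland 4.4948.
Lower quotas: Coastal 2, South 6, Lowland 12, East 5, Central 2, North 6, Highland 4 (sum 37, leaving 4 seats).
Remainders in descending order: Central 0.9870, Lowland 0.6314, South 0.5875, Coastal 0.5217, Highland 0.4948, North 0.4341, East 0.3435.
Largest remainders: Central, Lowland, South, Coastal receive the extra seats.
South receives 7.

7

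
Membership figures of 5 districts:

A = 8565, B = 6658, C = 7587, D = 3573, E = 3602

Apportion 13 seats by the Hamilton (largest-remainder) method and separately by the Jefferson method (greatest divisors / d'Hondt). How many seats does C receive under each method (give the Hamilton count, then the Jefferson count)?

3 and 4

Hamilton: A 4, B 3, C 3, D 1, E 2.
Jefferson: A 4, B 3, C 4, D 1, E 1.
C gets 3 under Hamilton and 4 under Jefferson.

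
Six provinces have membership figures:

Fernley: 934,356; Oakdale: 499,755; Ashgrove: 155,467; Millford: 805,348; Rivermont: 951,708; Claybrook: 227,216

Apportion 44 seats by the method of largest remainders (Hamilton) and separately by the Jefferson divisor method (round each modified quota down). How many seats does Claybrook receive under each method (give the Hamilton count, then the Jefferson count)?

3 and 2

Hamilton: Fernley 11, Oakdale 6, Ashgrove 2, Millford 10, Rivermont 12, Claybrook 3.
Jefferson: Fernley 12, Oakdale 6, Ashgrove 2, Millford 10, Rivermont 12, Claybrook 2.
Claybrook gets 3 under Hamilton and 2 under Jefferson.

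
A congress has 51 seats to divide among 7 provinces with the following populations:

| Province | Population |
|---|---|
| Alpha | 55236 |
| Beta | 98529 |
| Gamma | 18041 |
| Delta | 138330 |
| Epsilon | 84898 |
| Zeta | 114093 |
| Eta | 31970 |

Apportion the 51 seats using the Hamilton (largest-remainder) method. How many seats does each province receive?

Standard divisor: 541097 ÷ 51 ≈ 10609.745.
Standard quotas: Alpha 5.2062, Beta 9.2867, Gamma 1.7004, Delta 13.0380, Epsilon 8.0019, Zeta 10.7536, Eta 3.0133.
Lower quotas: Alpha 5, Beta 9, Gamma 1, Delta 13, Epsilon 8, Zeta 10, Eta 3 (sum 49, leaving 2 seats).
Remainders in descending order: Zeta 0.7536, Gamma 0.7004, Beta 0.2867, Alpha 0.2062, Delta 0.0380, Eta 0.0133, Epsilon 0.0019.
The surplus seats go to Zeta, Gamma.

Alpha: 5, Beta: 9, Gamma: 2, Delta: 13, Epsilon: 8, Zeta: 11, Eta: 3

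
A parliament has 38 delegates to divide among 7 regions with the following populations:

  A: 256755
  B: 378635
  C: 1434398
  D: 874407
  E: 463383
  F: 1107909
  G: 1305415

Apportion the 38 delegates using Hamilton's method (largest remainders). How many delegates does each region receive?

A 2, B 2, C 9, D 6, E 3, F 7, G 9

Standard divisor: 5820902 ÷ 38 ≈ 153181.632.
Standard quotas: A 1.6761, B 2.4718, C 9.3640, D 5.7083, E 3.0251, F 7.2326, G 8.5220.
Lower quotas: A 1, B 2, C 9, D 5, E 3, F 7, G 8 (sum 35, leaving 3 seats).
Remainders in descending order: D 0.7083, A 0.6761, G 0.5220, B 0.4718, C 0.3640, F 0.2326, E 0.0251.
The surplus seats go to D, A, G.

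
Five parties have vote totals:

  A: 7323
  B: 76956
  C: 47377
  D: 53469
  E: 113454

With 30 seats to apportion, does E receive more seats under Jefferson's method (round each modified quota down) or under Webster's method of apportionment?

Jefferson: A 0, B 8, C 5, D 5, E 12.
Webster: A 1, B 8, C 5, D 5, E 11.
E gets 12 under Jefferson and 11 under Webster.

Jefferson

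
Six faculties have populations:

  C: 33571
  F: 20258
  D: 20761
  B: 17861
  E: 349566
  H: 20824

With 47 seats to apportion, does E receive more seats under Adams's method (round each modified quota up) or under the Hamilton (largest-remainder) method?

Hamilton

Adams: C 4, F 2, D 2, B 2, E 34, H 3.
Hamilton: C 3, F 2, D 2, B 2, E 36, H 2.
E gets 34 under Adams and 36 under Hamilton.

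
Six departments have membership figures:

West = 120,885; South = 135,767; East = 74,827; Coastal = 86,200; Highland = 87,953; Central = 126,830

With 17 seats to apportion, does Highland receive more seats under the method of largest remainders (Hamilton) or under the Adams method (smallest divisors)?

Adams

Hamilton: West 3, South 4, East 2, Coastal 2, Highland 2, Central 4.
Adams: West 3, South 4, East 2, Coastal 2, Highland 3, Central 3.
Highland gets 2 under Hamilton and 3 under Adams.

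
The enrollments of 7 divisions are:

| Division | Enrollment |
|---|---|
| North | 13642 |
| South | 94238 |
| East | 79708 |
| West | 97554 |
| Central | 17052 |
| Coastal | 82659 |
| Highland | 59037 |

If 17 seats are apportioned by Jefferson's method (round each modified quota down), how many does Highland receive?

Standard divisor 443890/17 ≈ 26111.176; standard quotas: North 0.522, South 3.609, East 3.053, West 3.736, Central 0.653, Coastal 3.166, Highland 2.261.
Rounding down gives 0, 3, 3, 3, 0, 3, 2 = 14 seats, so the divisor must be adjusted.
With modified divisor 20300: modified quotas North 0.672, South 4.642, East 3.927, West 4.806, Central 0.840, Coastal 4.072, Highland 2.908.
Rounding down: North 0, South 4, East 3, West 4, Central 0, Coastal 4, Highland 2 (total 17).
Highland receives 2.

2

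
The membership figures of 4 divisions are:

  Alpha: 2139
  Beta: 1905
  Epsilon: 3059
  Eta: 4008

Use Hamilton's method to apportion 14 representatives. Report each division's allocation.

The standard divisor is 11111/14 ≈ 793.643.
Standard quotas: Alpha 2.695, Beta 2.400, Epsilon 3.854, Eta 5.050.
Lower quotas: Alpha 2, Beta 2, Epsilon 3, Eta 5 (sum 12, leaving 2 seats).
Remainders in descending order: Epsilon 0.854, Alpha 0.695, Beta 0.400, Eta 0.050.
Largest remainders: Epsilon, Alpha receive the extra seats.

Alpha 3; Beta 2; Epsilon 4; Eta 5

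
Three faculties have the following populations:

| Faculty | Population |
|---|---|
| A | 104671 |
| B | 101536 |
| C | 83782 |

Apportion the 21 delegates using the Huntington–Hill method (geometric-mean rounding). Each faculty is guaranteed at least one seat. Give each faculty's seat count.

A 8, B 7, C 6

With divisor 13778: modified quotas A 7.597, B 7.369, C 6.081.
Geometric-mean thresholds: A √(7·8)=7.483, B √(7·8)=7.483, C √(6·7)=6.481.
Each quota rounded against its threshold gives A 8, B 7, C 6 (total 21).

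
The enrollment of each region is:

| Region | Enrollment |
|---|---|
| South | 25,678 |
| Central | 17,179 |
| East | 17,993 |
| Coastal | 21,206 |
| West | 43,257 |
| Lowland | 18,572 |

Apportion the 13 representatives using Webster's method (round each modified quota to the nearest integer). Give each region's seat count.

Standard divisor 143885/13 ≈ 11068.077; standard quotas: South 2.320, Central 1.552, East 1.626, Coastal 1.916, West 3.908, Lowland 1.678.
Rounding to the nearest integer gives 2, 2, 2, 2, 4, 2 = 14 seats, so the divisor must be adjusted.
With modified divisor 11700: modified quotas South 2.195, Central 1.468, East 1.538, Coastal 1.812, West 3.697, Lowland 1.587.
Rounding to the nearest integer: South 2, Central 1, East 2, Coastal 2, West 4, Lowland 2 (total 13).

South=2, Central=1, East=2, Coastal=2, West=4, Lowland=2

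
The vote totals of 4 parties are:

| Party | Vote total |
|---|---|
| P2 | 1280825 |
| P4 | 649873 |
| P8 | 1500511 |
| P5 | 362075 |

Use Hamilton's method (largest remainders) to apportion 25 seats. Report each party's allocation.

Standard divisor: 3793284 ÷ 25 ≈ 151731.36.
Standard quotas: P2 8.4414, P4 4.2830, P8 9.8893, P5 2.3863.
Lower quotas: P2 8, P4 4, P8 9, P5 2 (sum 23, leaving 2 seats).
Remainders in descending order: P8 0.8893, P2 0.4414, P5 0.3863, P4 0.2830.
The surplus seats go to P8, P2.

P2=9, P4=4, P8=10, P5=2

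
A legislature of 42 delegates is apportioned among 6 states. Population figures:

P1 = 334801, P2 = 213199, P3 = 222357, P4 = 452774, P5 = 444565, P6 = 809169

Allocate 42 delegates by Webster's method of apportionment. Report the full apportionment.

P1=6, P2=4, P3=4, P4=8, P5=7, P6=13

Standard divisor 2476865/42 ≈ 58972.976; standard quotas: P1 5.677, P2 3.615, P3 3.770, P4 7.678, P5 7.538, P6 13.721.
Rounding to the nearest integer gives 6, 4, 4, 8, 8, 14 = 44 seats, so the divisor must be adjusted.
With modified divisor 60200: modified quotas P1 5.561, P2 3.542, P3 3.694, P4 7.521, P5 7.385, P6 13.441.
Rounding to the nearest integer: P1 6, P2 4, P3 4, P4 8, P5 7, P6 13 (total 42).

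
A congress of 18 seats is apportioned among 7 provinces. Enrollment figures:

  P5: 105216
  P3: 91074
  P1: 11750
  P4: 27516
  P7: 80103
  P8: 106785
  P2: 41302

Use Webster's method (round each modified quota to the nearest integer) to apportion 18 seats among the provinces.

Standard divisor 463746/18 ≈ 25763.667; standard quotas: P5 4.084, P3 3.535, P1 0.456, P4 1.068, P7 3.109, P8 4.145, P2 1.603.
Rounding to the nearest integer gives P5 4, P3 4, P1 0, P4 1, P7 3, P8 4, P2 2 — total 18, matching the house size, so no adjustment is needed.

P5 4, P3 4, P1 0, P4 1, P7 3, P8 4, P2 2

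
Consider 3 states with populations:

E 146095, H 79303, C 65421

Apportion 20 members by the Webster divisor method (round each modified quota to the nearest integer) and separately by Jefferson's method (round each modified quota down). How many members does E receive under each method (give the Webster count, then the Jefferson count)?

10 and 11

Webster: E 10, H 5, C 5.
Jefferson: E 11, H 5, C 4.
E gets 10 under Webster and 11 under Jefferson.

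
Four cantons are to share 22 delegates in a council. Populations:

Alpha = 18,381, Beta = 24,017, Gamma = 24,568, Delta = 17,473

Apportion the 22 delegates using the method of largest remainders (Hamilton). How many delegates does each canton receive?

Alpha=5; Beta=6; Gamma=6; Delta=5

The standard divisor is 84439/22 ≈ 3838.136.
Standard quotas: Alpha 4.7890, Beta 6.2575, Gamma 6.4010, Delta 4.5525.
Lower quotas: Alpha 4, Beta 6, Gamma 6, Delta 4 (sum 20, leaving 2 seats).
Remainders in descending order: Alpha 0.7890, Delta 0.5525, Gamma 0.4010, Beta 0.2575.
The surplus seats go to Alpha, Delta.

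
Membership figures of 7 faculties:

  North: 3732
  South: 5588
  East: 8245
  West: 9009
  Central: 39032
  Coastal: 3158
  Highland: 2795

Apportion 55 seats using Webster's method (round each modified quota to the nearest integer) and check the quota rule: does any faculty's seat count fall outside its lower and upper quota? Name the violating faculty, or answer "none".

Central

Standard quotas: North 2.868, South 4.295, East 6.337, West 6.924, Central 30.000, Coastal 2.427, Highland 2.148.
Webster allocation: North 3, South 4, East 6, West 7, Central 31, Coastal 2, Highland 2.
Central has quota 30.000 (lower 29, upper 30) but receives 31 — outside the quota interval.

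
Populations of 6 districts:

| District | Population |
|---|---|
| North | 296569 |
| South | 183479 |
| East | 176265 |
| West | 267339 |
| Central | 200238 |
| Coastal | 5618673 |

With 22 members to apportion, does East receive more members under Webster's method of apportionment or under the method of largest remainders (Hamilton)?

Webster

Webster: North 1, South 1, East 1, West 1, Central 1, Coastal 17.
Hamilton: North 1, South 1, East 0, West 1, Central 1, Coastal 18.
East gets 1 under Webster and 0 under Hamilton.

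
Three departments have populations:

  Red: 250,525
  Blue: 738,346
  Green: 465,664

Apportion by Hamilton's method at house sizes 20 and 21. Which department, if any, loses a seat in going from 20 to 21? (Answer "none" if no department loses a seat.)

Red

At 20 seats: Red 4, Blue 10, Green 6.
At 21 seats: Red 3, Blue 11, Green 7.
Red drops from 4 to 3.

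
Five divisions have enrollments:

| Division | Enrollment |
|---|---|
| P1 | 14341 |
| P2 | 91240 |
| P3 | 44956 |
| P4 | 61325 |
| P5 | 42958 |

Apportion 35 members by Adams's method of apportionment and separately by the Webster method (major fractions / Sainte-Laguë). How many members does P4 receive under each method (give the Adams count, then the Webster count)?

Adams: P1 2, P2 12, P3 6, P4 9, P5 6.
Webster: P1 2, P2 13, P3 6, P4 8, P5 6.
P4 gets 9 under Adams and 8 under Webster.

9 and 8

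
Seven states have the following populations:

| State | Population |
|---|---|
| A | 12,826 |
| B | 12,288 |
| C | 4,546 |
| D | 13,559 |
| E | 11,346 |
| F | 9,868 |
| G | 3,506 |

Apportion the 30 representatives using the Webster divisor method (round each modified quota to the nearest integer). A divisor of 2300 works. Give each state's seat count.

With modified divisor 2300: modified quotas A 5.577, B 5.343, C 1.977, D 5.895, E 4.933, F 4.290, G 1.524.
Rounding to the nearest integer: A 6, B 5, C 2, D 6, E 5, F 4, G 2 (total 30).

A 6, B 5, C 2, D 6, E 5, F 4, G 2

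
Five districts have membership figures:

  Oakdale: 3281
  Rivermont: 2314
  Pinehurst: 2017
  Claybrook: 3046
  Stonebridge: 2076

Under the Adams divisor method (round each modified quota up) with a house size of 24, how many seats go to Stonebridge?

4

Standard divisor 12734/24 ≈ 530.583; standard quotas: Oakdale 6.184, Rivermont 4.361, Pinehurst 3.801, Claybrook 5.741, Stonebridge 3.913.
Rounding up gives 7, 5, 4, 6, 4 = 26 seats, so the divisor must be adjusted.
With modified divisor 600: modified quotas Oakdale 5.468, Rivermont 3.857, Pinehurst 3.362, Claybrook 5.077, Stonebridge 3.460.
Rounding up: Oakdale 6, Rivermont 4, Pinehurst 4, Claybrook 6, Stonebridge 4 (total 24).
Stonebridge receives 4.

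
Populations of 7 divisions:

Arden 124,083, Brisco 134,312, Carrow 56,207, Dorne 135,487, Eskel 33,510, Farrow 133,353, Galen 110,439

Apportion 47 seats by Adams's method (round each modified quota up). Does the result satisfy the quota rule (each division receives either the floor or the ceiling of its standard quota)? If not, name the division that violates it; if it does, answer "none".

none

Standard quotas: Arden 8.018, Brisco 8.679, Carrow 3.632, Dorne 8.754, Eskel 2.165, Farrow 8.617, Galen 7.136.
Adams allocation: Arden 8, Brisco 9, Carrow 4, Dorne 9, Eskel 2, Farrow 8, Galen 7.
Every allocation lies between the lower and upper quota.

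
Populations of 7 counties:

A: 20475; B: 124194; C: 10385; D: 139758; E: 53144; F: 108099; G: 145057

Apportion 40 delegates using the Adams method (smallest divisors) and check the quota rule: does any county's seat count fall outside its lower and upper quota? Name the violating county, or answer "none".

none

Standard quotas: A 1.362, B 8.264, C 0.691, D 9.300, E 3.536, F 7.193, G 9.653.
Adams allocation: A 2, B 8, C 1, D 9, E 4, F 7, G 9.
Every allocation lies between the lower and upper quota.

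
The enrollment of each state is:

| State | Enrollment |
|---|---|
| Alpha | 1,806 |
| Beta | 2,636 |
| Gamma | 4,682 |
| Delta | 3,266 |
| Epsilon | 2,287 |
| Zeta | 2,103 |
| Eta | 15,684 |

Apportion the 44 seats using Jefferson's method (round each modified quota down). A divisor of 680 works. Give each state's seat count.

With modified divisor 680: modified quotas Alpha 2.656, Beta 3.876, Gamma 6.885, Delta 4.803, Epsilon 3.363, Zeta 3.093, Eta 23.065.
Rounding down: Alpha 2, Beta 3, Gamma 6, Delta 4, Epsilon 3, Zeta 3, Eta 23 (total 44).

Alpha 2; Beta 3; Gamma 6; Delta 4; Epsilon 3; Zeta 3; Eta 23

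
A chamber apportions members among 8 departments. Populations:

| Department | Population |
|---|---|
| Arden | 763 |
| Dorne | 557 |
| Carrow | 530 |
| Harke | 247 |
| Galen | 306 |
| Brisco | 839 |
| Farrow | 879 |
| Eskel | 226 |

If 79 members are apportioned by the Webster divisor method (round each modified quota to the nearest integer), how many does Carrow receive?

Standard divisor 4347/79 ≈ 55.025; standard quotas: Arden 13.866, Dorne 10.123, Carrow 9.632, Harke 4.489, Galen 5.561, Brisco 15.248, Farrow 15.974, Eskel 4.107.
Rounding to the nearest integer gives Arden 14, Dorne 10, Carrow 10, Harke 4, Galen 6, Brisco 15, Farrow 16, Eskel 4 — total 79, matching the house size, so no adjustment is needed.
Carrow receives 10.

10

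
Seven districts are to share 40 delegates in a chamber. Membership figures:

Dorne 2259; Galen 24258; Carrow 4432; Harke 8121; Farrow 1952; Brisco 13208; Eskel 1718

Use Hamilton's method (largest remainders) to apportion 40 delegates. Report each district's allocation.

Total 55948; standard divisor 55948/40 ≈ 1398.7.
Standard quotas: Dorne 1.6151, Galen 17.3432, Carrow 3.1687, Harke 5.8061, Farrow 1.3956, Brisco 9.4431, Eskel 1.2283.
Lower quotas: Dorne 1, Galen 17, Carrow 3, Harke 5, Farrow 1, Brisco 9, Eskel 1 (sum 37, leaving 3 seats).
Remainders in descending order: Harke 0.8061, Dorne 0.6151, Brisco 0.4431, Farrow 0.3956, Galen 0.3432, Eskel 0.2283, Carrow 0.1687.
The surplus seats go to Harke, Dorne, Brisco.

Dorne: 2; Galen: 17; Carrow: 3; Harke: 6; Farrow: 1; Brisco: 10; Eskel: 1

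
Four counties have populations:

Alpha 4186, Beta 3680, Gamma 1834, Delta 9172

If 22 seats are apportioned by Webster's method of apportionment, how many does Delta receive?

11

Standard divisor 18872/22 ≈ 857.818; standard quotas: Alpha 4.880, Beta 4.290, Gamma 2.138, Delta 10.692.
Rounding to the nearest integer gives Alpha 5, Beta 4, Gamma 2, Delta 11 — total 22, matching the house size, so no adjustment is needed.
Delta receives 11.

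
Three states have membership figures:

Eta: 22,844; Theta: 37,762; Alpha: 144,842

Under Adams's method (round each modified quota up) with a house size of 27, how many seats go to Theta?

Standard divisor 205448/27 ≈ 7609.185; standard quotas: Eta 3.002, Theta 4.963, Alpha 19.035.
Rounding up gives 4, 5, 20 = 29 seats, so the divisor must be adjusted.
With modified divisor 7800: modified quotas Eta 2.929, Theta 4.841, Alpha 18.569.
Rounding up: Eta 3, Theta 5, Alpha 19 (total 27).
Theta receives 5.

5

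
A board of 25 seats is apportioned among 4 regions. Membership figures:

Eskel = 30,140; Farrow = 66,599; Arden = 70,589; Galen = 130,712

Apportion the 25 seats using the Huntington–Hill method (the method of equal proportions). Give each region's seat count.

With divisor 12232: modified quotas Eskel 2.464, Farrow 5.445, Arden 5.771, Galen 10.686.
Geometric-mean thresholds: Eskel √(2·3)=2.449, Farrow √(5·6)=5.477, Arden √(5·6)=5.477, Galen √(10·11)=10.488.
Each quota rounded against its threshold gives Eskel 3, Farrow 5, Arden 6, Galen 11 (total 25).

Eskel=3, Farrow=5, Arden=6, Galen=11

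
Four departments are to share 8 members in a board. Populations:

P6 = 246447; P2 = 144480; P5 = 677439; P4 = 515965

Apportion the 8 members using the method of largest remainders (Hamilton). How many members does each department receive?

Standard divisor: 1584331 ÷ 8 ≈ 198041.375.
Standard quotas: P6 1.2444, P2 0.7295, P5 3.4207, P4 2.6053.
Lower quotas: P6 1, P2 0, P5 3, P4 2 (sum 6, leaving 2 seats).
Remainders in descending order: P2 0.7295, P4 0.6053, P5 0.4207, P6 0.2444.
The surplus seats go to P2, P4.

P6 1, P2 1, P5 3, P4 3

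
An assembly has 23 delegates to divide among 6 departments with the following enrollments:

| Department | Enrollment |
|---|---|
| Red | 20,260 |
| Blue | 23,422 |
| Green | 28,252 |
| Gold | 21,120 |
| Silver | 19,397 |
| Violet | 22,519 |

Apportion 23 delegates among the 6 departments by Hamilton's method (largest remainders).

The standard divisor is 134970/23 ≈ 5868.261.
Standard quotas: Red 3.4525, Blue 3.9913, Green 4.8144, Gold 3.5990, Silver 3.3054, Violet 3.8374.
Lower quotas: Red 3, Blue 3, Green 4, Gold 3, Silver 3, Violet 3 (sum 19, leaving 4 seats).
Remainders in descending order: Blue 0.9913, Violet 0.8374, Green 0.8144, Gold 0.5990, Red 0.4525, Silver 0.3054.
The surplus seats go to Blue, Violet, Green, Gold.

Red: 3, Blue: 4, Green: 5, Gold: 4, Silver: 3, Violet: 4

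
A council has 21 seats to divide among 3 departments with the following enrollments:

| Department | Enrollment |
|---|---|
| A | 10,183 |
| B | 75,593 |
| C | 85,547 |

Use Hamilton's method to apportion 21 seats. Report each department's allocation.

A 1; B 9; C 11

The standard divisor is 171323/21 ≈ 8158.238.
Standard quotas: A 1.2482, B 9.2658, C 10.4860.
Lower quotas: A 1, B 9, C 10 (sum 20, leaving 1 seat).
Remainders in descending order: C 0.4860, B 0.2658, A 0.2482.
The surplus seat goes to C.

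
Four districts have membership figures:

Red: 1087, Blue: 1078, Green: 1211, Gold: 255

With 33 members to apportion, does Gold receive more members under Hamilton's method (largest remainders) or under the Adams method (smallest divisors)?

Adams

Hamilton: Red 10, Blue 10, Green 11, Gold 2.
Adams: Red 10, Blue 9, Green 11, Gold 3.
Gold gets 2 under Hamilton and 3 under Adams.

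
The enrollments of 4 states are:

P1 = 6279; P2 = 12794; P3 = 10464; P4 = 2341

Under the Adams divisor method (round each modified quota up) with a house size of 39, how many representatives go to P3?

Standard divisor 31878/39 ≈ 817.385; standard quotas: P1 7.682, P2 15.652, P3 12.802, P4 2.864.
Rounding up gives 8, 16, 13, 3 = 40 seats, so the divisor must be adjusted.
With modified divisor 860: modified quotas P1 7.301, P2 14.877, P3 12.167, P4 2.722.
Rounding up: P1 8, P2 15, P3 13, P4 3 (total 39).
P3 receives 13.

13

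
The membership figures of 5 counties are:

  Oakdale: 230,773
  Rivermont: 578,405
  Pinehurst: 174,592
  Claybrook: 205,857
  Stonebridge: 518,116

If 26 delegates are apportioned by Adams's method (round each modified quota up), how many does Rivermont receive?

8

Standard divisor 1707743/26 ≈ 65682.423; standard quotas: Oakdale 3.513, Rivermont 8.806, Pinehurst 2.658, Claybrook 3.134, Stonebridge 7.888.
Rounding up gives 4, 9, 3, 4, 8 = 28 seats, so the divisor must be adjusted.
With modified divisor 73200: modified quotas Oakdale 3.153, Rivermont 7.902, Pinehurst 2.385, Claybrook 2.812, Stonebridge 7.078.
Rounding up: Oakdale 4, Rivermont 8, Pinehurst 3, Claybrook 3, Stonebridge 8 (total 26).
Rivermont receives 8.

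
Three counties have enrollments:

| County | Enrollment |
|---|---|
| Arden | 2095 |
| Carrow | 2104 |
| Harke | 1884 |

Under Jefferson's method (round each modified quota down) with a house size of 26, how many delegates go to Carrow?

9

Standard divisor 6083/26 ≈ 233.962; standard quotas: Arden 8.954, Carrow 8.993, Harke 8.053.
Rounding down gives 8, 8, 8 = 24 seats, so the divisor must be adjusted.
With modified divisor 220: modified quotas Arden 9.523, Carrow 9.564, Harke 8.564.
Rounding down: Arden 9, Carrow 9, Harke 8 (total 26).
Carrow receives 9.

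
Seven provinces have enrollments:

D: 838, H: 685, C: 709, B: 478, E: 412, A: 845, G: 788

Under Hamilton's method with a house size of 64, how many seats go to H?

Total 4755; standard divisor 4755/64 ≈ 74.297.
Standard quotas: D 11.279, H 9.220, C 9.543, B 6.434, E 5.545, A 11.373, G 10.606.
Lower quotas: D 11, H 9, C 9, B 6, E 5, A 11, G 10 (sum 61, leaving 3 seats).
Remainders in descending order: G 0.606, E 0.545, C 0.543, B 0.434, A 0.373, D 0.279, H 0.220.
Largest remainders: G, E, C receive the extra seats.
H receives 9.

9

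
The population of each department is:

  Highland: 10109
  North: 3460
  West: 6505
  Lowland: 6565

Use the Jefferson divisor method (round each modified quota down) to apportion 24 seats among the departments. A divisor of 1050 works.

With modified divisor 1050: modified quotas Highland 9.628, North 3.295, West 6.195, Lowland 6.252.
Rounding down: Highland 9, North 3, West 6, Lowland 6 (total 24).

Highland: 9, North: 3, West: 6, Lowland: 6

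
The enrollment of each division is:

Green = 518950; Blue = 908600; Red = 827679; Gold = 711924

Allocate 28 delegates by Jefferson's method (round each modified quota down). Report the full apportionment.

Green 5, Blue 8, Red 8, Gold 7

Standard divisor 2967153/28 ≈ 105969.75; standard quotas: Green 4.897, Blue 8.574, Red 7.811, Gold 6.718.
Rounding down gives 4, 8, 7, 6 = 25 seats, so the divisor must be adjusted.
With modified divisor 101300: modified quotas Green 5.123, Blue 8.969, Red 8.171, Gold 7.028.
Rounding down: Green 5, Blue 8, Red 8, Gold 7 (total 28).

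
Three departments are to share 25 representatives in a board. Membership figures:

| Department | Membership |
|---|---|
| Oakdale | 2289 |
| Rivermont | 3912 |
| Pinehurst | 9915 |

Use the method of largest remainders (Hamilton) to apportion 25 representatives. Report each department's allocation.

Oakdale=4, Rivermont=6, Pinehurst=15

Standard divisor: 16116 ÷ 25 ≈ 644.64.
Standard quotas: Oakdale 3.5508, Rivermont 6.0685, Pinehurst 15.3807.
Lower quotas: Oakdale 3, Rivermont 6, Pinehurst 15 (sum 24, leaving 1 seat).
Remainders in descending order: Oakdale 0.5508, Pinehurst 0.3807, Rivermont 0.0685.
Largest remainder: Oakdale receives the extra seat.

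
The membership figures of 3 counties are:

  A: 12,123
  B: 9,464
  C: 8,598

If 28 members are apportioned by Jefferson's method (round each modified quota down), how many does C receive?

8

Standard divisor 30185/28 ≈ 1078.036; standard quotas: A 11.245, B 8.779, C 7.976.
Rounding down gives 11, 8, 7 = 26 seats, so the divisor must be adjusted.
With modified divisor 1030: modified quotas A 11.770, B 9.188, C 8.348.
Rounding down: A 11, B 9, C 8 (total 28).
C receives 8.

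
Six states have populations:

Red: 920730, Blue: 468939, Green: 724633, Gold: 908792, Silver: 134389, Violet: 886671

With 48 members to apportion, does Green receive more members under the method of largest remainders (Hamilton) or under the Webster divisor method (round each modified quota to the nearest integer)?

Hamilton

Hamilton: Red 11, Blue 5, Green 9, Gold 11, Silver 2, Violet 10.
Webster: Red 11, Blue 6, Green 8, Gold 11, Silver 2, Violet 10.
Green gets 9 under Hamilton and 8 under Webster.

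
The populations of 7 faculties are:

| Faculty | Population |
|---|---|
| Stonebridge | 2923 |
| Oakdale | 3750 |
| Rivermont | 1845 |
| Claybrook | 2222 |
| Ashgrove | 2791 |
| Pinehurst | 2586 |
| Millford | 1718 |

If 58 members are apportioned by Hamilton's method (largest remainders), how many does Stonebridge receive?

10

Total 17835; standard divisor 17835/58 ≈ 307.5.
Standard quotas: Stonebridge 9.506, Oakdale 12.195, Rivermont 6.000, Claybrook 7.226, Ashgrove 9.076, Pinehurst 8.410, Millford 5.587.
Lower quotas: Stonebridge 9, Oakdale 12, Rivermont 6, Claybrook 7, Ashgrove 9, Pinehurst 8, Millford 5 (sum 56, leaving 2 seats).
Remainders in descending order: Millford 0.587, Stonebridge 0.506, Pinehurst 0.410, Claybrook 0.226, Oakdale 0.195, Ashgrove 0.076, Rivermont 0.000.
Largest remainders: Millford, Stonebridge receive the extra seats.
Stonebridge receives 10.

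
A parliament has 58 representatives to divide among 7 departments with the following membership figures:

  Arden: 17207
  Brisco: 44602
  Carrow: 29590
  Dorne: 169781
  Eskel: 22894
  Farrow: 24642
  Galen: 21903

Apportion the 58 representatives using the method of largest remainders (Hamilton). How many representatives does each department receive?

Arden 3, Brisco 8, Carrow 5, Dorne 30, Eskel 4, Farrow 4, Galen 4

Total 330619; standard divisor 330619/58 ≈ 5700.328.
Standard quotas: Arden 3.0186, Brisco 7.8245, Carrow 5.1909, Dorne 29.7844, Eskel 4.0163, Farrow 4.3229, Galen 3.8424.
Lower quotas: Arden 3, Brisco 7, Carrow 5, Dorne 29, Eskel 4, Farrow 4, Galen 3 (sum 55, leaving 3 seats).
Remainders in descending order: Galen 0.8424, Brisco 0.8245, Dorne 0.7844, Farrow 0.3229, Carrow 0.1909, Arden 0.0186, Eskel 0.0163.
The surplus seats go to Galen, Brisco, Dorne.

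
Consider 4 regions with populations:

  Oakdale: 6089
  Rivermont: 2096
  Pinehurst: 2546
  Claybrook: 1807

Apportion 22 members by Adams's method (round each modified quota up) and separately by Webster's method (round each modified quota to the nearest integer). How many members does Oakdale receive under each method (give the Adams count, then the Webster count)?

10 and 11

Adams: Oakdale 10, Rivermont 4, Pinehurst 5, Claybrook 3.
Webster: Oakdale 11, Rivermont 4, Pinehurst 4, Claybrook 3.
Oakdale gets 10 under Adams and 11 under Webster.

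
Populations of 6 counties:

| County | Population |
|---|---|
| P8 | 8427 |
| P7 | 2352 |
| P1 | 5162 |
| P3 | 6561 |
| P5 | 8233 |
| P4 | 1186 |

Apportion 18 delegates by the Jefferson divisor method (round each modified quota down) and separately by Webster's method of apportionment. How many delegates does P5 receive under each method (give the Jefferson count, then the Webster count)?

5 and 4

Jefferson: P8 5, P7 1, P1 3, P3 4, P5 5, P4 0.
Webster: P8 5, P7 1, P1 3, P3 4, P5 4, P4 1.
P5 gets 5 under Jefferson and 4 under Webster.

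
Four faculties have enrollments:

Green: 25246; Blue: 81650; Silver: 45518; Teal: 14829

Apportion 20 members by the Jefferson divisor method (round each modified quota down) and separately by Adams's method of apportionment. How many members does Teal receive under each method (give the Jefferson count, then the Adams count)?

1 and 2

Jefferson: Green 3, Blue 10, Silver 6, Teal 1.
Adams: Green 3, Blue 9, Silver 6, Teal 2.
Teal gets 1 under Jefferson and 2 under Adams.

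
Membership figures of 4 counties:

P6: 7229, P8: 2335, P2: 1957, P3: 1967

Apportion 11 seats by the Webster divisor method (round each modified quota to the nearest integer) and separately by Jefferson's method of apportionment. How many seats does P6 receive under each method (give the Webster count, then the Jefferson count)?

Webster: P6 6, P8 2, P2 1, P3 2.
Jefferson: P6 7, P8 2, P2 1, P3 1.
P6 gets 6 under Webster and 7 under Jefferson.

6 and 7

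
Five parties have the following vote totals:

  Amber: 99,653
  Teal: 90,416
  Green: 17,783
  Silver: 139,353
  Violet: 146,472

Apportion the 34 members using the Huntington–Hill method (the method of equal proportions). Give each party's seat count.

With divisor 14327: modified quotas Amber 6.956, Teal 6.311, Green 1.241, Silver 9.727, Violet 10.223.
Geometric-mean thresholds: Amber √(6·7)=6.481, Teal √(6·7)=6.481, Green √(1·2)=1.414, Silver √(9·10)=9.487, Violet √(10·11)=10.488.
Each quota rounded against its threshold gives Amber 7, Teal 6, Green 1, Silver 10, Violet 10 (total 34).

Amber=7; Teal=6; Green=1; Silver=10; Violet=10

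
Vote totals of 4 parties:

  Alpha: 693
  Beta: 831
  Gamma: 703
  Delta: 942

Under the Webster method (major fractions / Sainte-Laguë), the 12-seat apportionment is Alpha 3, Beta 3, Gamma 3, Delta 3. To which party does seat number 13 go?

Priority for the next seat is population ÷ (current seats + 0.5).
Priorities: Alpha 198.000, Beta 237.429, Gamma 200.857, Delta 269.143.
Highest priority: Delta.

Delta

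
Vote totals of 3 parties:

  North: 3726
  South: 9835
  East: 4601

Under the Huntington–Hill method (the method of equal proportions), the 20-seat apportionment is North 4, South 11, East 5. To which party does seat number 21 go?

South

Priority for the next seat is population ÷ (√(s·(s+1))).
Priorities: North 833.159, South 856.027, East 840.024.
Highest priority: South.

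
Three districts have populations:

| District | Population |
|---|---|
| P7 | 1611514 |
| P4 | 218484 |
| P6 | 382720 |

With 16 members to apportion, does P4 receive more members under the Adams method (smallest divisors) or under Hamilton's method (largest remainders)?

Adams

Adams: P7 11, P4 2, P6 3.
Hamilton: P7 12, P4 1, P6 3.
P4 gets 2 under Adams and 1 under Hamilton.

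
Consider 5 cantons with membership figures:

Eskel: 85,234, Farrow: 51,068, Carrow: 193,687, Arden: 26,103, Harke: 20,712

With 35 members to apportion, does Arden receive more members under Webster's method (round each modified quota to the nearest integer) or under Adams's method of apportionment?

Webster: Eskel 8, Farrow 5, Carrow 18, Arden 2, Harke 2.
Adams: Eskel 8, Farrow 5, Carrow 17, Arden 3, Harke 2.
Arden gets 2 under Webster and 3 under Adams.

Adams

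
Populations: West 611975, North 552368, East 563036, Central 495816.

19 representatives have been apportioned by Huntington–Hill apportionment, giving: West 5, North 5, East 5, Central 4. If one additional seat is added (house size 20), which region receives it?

West

Priority for the next seat is population ÷ (√(s·(s+1))).
Priorities: West 111730.837, North 100848.138, East 102795.839, Central 110867.828.
Highest priority: West.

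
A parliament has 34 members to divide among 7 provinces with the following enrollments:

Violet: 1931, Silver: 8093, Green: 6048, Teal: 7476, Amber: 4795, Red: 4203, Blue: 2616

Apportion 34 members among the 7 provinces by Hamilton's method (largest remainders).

Standard divisor: 35162 ÷ 34 ≈ 1034.176.
Standard quotas: Violet 1.8672, Silver 7.8256, Green 5.8481, Teal 7.2289, Amber 4.6365, Red 4.0641, Blue 2.5295.
Lower quotas: Violet 1, Silver 7, Green 5, Teal 7, Amber 4, Red 4, Blue 2 (sum 30, leaving 4 seats).
Remainders in descending order: Violet 0.8672, Green 0.8481, Silver 0.8256, Amber 0.6365, Blue 0.5295, Teal 0.2289, Red 0.0641.
Largest remainders: Violet, Green, Silver, Amber receive the extra seats.

Violet: 2; Silver: 8; Green: 6; Teal: 7; Amber: 5; Red: 4; Blue: 2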